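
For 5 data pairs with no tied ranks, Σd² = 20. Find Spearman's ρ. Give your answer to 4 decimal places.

ρ = 1 − 6Σd² / [n(n²−1)] = 1 − 6×20 / (5×24)
  = 1 − 120/120 = 1 − 1.00000 ≈ 0.0000

0.0000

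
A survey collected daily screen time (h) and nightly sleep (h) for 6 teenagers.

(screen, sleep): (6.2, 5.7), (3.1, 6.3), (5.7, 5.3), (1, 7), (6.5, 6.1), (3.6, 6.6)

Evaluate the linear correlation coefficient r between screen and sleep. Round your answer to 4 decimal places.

n = 6, Σx = 26.1, Σy = 37, Σx² = 136.75, Σy² = 230.04, Σxy = 155.49
nΣxy − ΣxΣy = 932.94 − 965.7 = -32.76
nΣx² − (Σx)² = 820.5 − 681.21 = 139.29; nΣy² − (Σy)² = 1380.24 − 1369 = 11.24
r = -32.76 / √(139.29 × 11.24) = -32.76 / 39.5679 ≈ -0.8279

-0.8279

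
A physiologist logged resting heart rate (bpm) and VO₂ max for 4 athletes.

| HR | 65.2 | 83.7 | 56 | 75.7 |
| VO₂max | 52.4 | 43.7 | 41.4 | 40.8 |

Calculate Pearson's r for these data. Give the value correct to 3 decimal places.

n = 4, Σx = 280.6, Σy = 178.3, Σx² = 20123.22, Σy² = 8034.05, Σxy = 12481.13
nΣxy − ΣxΣy = 49924.52 − 50030.98 = -106.46
nΣx² − (Σx)² = 80492.88 − 78736.36 = 1756.52; nΣy² − (Σy)² = 32136.2 − 31790.89 = 345.31
r = -106.46 / √(1756.52 × 345.31) = -106.46 / 778.8093 ≈ -0.137

-0.137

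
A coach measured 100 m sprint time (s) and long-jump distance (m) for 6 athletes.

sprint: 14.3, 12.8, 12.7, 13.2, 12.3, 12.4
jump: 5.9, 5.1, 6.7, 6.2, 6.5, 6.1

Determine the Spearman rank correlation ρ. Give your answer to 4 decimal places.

-0.4857

Rank sprint: 6, 4, 3, 5, 1, 2
Rank jump: 2, 1, 6, 4, 5, 3
d = rank(sprint) − rank(jump): 4, 3, -3, 1, -4, -1; Σd² = 52
ρ = 1 − 6Σd² / [n(n²−1)] = 1 − 6×52 / (6×35) = 1 − 312/210 ≈ -0.4857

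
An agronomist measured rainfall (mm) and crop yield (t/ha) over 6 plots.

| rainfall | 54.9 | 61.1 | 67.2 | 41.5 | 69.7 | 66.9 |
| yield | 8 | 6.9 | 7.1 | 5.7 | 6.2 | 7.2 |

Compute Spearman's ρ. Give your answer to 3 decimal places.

Rank rainfall: 2, 3, 5, 1, 6, 4
Rank yield: 6, 3, 4, 1, 2, 5
d = rank(rainfall) − rank(yield): -4, 0, 1, 0, 4, -1; Σd² = 34
ρ = 1 − 6Σd² / [n(n²−1)] = 1 − 6×34 / (6×35) = 1 − 204/210 ≈ 0.029

0.029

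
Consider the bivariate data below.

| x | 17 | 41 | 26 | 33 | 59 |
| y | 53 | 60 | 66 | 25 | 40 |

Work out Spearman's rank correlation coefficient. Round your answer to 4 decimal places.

-0.3000

Rank x: 1, 4, 2, 3, 5
Rank y: 3, 4, 5, 1, 2
d = rank(x) − rank(y): -2, 0, -3, 2, 3; Σd² = 26
ρ = 1 − 6Σd² / [n(n²−1)] = 1 − 6×26 / (5×24) = 1 − 156/120 ≈ -0.3000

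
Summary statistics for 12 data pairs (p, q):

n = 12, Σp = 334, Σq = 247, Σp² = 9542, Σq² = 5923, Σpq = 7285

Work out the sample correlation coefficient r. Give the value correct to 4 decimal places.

r = (nΣpq − ΣpΣq) / √[(nΣp² − (Σp)²)(nΣq² − (Σq)²)]
Numerator: 12×7285 − 334×247 = 4922
Denominator: √[(114504 − 111556)(71076 − 61009)] = √[2948 × 10067] = 5447.7074
r = 4922 / 5447.7074 ≈ 0.9035

0.9035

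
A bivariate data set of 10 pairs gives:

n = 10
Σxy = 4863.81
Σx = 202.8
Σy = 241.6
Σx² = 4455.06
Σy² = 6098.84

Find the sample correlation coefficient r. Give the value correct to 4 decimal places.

r = (nΣxy − ΣxΣy) / √[(nΣx² − (Σx)²)(nΣy² − (Σy)²)]
Numerator: 10×4863.81 − 202.8×241.6 = -358.38
Denominator: √[(44550.6 − 41127.84)(60988.4 − 58370.56)] = √[3422.76 × 2617.84] = 2993.3657
r = -358.38 / 2993.3657 ≈ -0.1197

-0.1197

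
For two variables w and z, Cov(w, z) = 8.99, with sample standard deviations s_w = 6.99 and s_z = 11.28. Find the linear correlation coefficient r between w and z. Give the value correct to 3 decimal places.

r = Cov(w,z) / (s_w · s_z) = 8.99 / (6.99 × 11.28)
  = 8.99 / 78.8472 ≈ 0.114

0.114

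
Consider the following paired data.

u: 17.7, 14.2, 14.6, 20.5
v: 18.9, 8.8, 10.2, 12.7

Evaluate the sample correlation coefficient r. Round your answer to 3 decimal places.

0.537

n = 4, Σu = 67, Σv = 50.6, Σu² = 1148.34, Σv² = 699.98, Σuv = 868.76
nΣuv − ΣuΣv = 3475.04 − 3390.2 = 84.84
nΣu² − (Σu)² = 4593.36 − 4489 = 104.36; nΣv² − (Σv)² = 2799.92 − 2560.36 = 239.56
r = 84.84 / √(104.36 × 239.56) = 84.84 / 158.1154 ≈ 0.537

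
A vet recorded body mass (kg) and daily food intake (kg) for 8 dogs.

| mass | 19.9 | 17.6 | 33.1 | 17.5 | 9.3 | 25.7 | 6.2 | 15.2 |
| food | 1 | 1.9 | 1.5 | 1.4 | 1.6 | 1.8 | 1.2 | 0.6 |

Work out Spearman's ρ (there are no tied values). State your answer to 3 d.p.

0.310

Rank mass: 6, 5, 8, 4, 2, 7, 1, 3
Rank food: 2, 8, 5, 4, 6, 7, 3, 1
d = rank(mass) − rank(food): 4, -3, 3, 0, -4, 0, -2, 2; Σd² = 58
ρ = 1 − 6Σd² / [n(n²−1)] = 1 − 6×58 / (8×63) = 1 − 348/504 ≈ 0.310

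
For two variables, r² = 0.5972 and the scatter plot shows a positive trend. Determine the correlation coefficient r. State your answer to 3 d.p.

|r| = √0.5972 = 0.773
The association is positive, so r = 0.773.

0.773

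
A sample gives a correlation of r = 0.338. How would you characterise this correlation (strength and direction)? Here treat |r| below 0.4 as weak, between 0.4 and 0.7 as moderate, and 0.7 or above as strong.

weak positive

r = 0.338 > 0 so the relationship is positive.
|r| = 0.338, which falls in the weak range.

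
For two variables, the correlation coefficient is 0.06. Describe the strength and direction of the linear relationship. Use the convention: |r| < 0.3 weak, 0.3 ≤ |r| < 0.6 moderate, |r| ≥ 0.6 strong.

weak positive

r = 0.06 > 0 so the relationship is positive.
|r| = 0.06, which falls in the weak range.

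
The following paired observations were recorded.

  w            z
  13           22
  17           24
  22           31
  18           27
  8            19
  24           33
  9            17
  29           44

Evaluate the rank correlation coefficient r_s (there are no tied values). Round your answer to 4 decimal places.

0.9762

Rank w: 3, 4, 6, 5, 1, 7, 2, 8
Rank z: 3, 4, 6, 5, 2, 7, 1, 8
d = rank(w) − rank(z): 0, 0, 0, 0, -1, 0, 1, 0; Σd² = 2
ρ = 1 − 6Σd² / [n(n²−1)] = 1 − 6×2 / (8×63) = 1 − 12/504 ≈ 0.9762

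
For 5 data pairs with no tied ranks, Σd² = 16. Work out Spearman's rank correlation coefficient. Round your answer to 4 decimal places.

0.2000

ρ = 1 − 6Σd² / [n(n²−1)] = 1 − 6×16 / (5×24)
  = 1 − 96/120 = 1 − 0.80000 ≈ 0.2000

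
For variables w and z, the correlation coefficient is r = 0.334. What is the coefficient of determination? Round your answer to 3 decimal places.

0.112

r² = (0.334)² = 0.112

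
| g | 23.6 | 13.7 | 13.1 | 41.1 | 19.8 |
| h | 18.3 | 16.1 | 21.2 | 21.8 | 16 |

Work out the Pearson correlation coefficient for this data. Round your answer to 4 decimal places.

0.5108

n = 5, Σg = 111.3, Σh = 93.4, Σg² = 2997.51, Σh² = 1774.78, Σgh = 2142.95
nΣgh − ΣgΣh = 10714.75 − 10395.42 = 319.33
nΣg² − (Σg)² = 14987.55 − 12387.69 = 2599.86; nΣh² − (Σh)² = 8873.9 − 8723.56 = 150.34
r = 319.33 / √(2599.86 × 150.34) = 319.33 / 625.1903 ≈ 0.5108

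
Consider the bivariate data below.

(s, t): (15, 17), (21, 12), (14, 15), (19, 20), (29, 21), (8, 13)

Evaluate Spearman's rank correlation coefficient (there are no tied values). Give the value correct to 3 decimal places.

0.429

Rank s: 3, 5, 2, 4, 6, 1
Rank t: 4, 1, 3, 5, 6, 2
d = rank(s) − rank(t): -1, 4, -1, -1, 0, -1; Σd² = 20
ρ = 1 − 6Σd² / [n(n²−1)] = 1 − 6×20 / (6×35) = 1 − 120/210 ≈ 0.429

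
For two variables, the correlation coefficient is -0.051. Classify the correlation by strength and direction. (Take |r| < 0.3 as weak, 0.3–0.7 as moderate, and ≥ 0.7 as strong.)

r = -0.051 < 0 so the relationship is negative.
|r| = 0.051, which falls in the weak range.

weak negative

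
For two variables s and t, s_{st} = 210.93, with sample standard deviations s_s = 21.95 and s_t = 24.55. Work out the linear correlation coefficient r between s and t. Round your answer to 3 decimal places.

0.391

r = Cov(s,t) / (s_s · s_t) = 210.93 / (21.95 × 24.55)
  = 210.93 / 538.8725 ≈ 0.391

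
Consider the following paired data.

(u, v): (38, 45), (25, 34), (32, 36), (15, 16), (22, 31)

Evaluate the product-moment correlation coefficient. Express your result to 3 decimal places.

n = 5, Σu = 132, Σv = 162, Σu² = 3802, Σv² = 5694, Σuv = 4634
nΣuv − ΣuΣv = 23170 − 21384 = 1786
nΣu² − (Σu)² = 19010 − 17424 = 1586; nΣv² − (Σv)² = 28470 − 26244 = 2226
r = 1786 / √(1586 × 2226) = 1786 / 1878.9454 ≈ 0.951

0.951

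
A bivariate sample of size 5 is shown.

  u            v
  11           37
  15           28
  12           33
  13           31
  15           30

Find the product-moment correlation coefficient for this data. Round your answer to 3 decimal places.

-0.932

n = 5, Σu = 66, Σv = 159, Σu² = 884, Σv² = 5103, Σuv = 2076
nΣuv − ΣuΣv = 10380 − 10494 = -114
nΣu² − (Σu)² = 4420 − 4356 = 64; nΣv² − (Σv)² = 25515 − 25281 = 234
r = -114 / √(64 × 234) = -114 / 122.3765 ≈ -0.932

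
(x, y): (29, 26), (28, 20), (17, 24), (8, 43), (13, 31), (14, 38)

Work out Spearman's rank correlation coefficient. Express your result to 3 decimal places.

Rank x: 6, 5, 4, 1, 2, 3
Rank y: 3, 1, 2, 6, 4, 5
d = rank(x) − rank(y): 3, 4, 2, -5, -2, -2; Σd² = 62
ρ = 1 − 6Σd² / [n(n²−1)] = 1 − 6×62 / (6×35) = 1 − 372/210 ≈ -0.771

-0.771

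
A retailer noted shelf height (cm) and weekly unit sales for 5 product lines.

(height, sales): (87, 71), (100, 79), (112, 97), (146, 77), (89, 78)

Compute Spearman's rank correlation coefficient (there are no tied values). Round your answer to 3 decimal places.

Rank height: 1, 3, 4, 5, 2
Rank sales: 1, 4, 5, 2, 3
d = rank(height) − rank(sales): 0, -1, -1, 3, -1; Σd² = 12
ρ = 1 − 6Σd² / [n(n²−1)] = 1 − 6×12 / (5×24) = 1 − 72/120 ≈ 0.400

0.400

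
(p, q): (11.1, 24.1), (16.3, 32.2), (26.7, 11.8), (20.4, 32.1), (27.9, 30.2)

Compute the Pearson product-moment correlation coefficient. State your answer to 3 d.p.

n = 5, Σp = 102.4, Σq = 130.4, Σp² = 2296.36, Σq² = 3699.34, Σpq = 2604.85
nΣpq − ΣpΣq = 13024.25 − 13352.96 = -328.71
nΣp² − (Σp)² = 11481.8 − 10485.76 = 996.04; nΣq² − (Σq)² = 18496.7 − 17004.16 = 1492.54
r = -328.71 / √(996.04 × 1492.54) = -328.71 / 1219.2742 ≈ -0.270

-0.270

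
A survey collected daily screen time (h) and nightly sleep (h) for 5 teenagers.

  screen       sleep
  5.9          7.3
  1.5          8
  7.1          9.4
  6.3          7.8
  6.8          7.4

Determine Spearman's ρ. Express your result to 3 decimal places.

Rank screen: 2, 1, 5, 3, 4
Rank sleep: 1, 4, 5, 3, 2
d = rank(screen) − rank(sleep): 1, -3, 0, 0, 2; Σd² = 14
ρ = 1 − 6Σd² / [n(n²−1)] = 1 − 6×14 / (5×24) = 1 − 84/120 ≈ 0.300

0.300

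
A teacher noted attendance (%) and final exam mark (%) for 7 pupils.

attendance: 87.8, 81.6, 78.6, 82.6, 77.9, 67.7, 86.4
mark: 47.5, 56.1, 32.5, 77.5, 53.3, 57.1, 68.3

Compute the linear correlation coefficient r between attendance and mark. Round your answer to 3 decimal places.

n = 7, Σx = 562.6, Σy = 392.3, Σx² = 45484.78, Σy² = 23232.15, Σxy = 31623.12
nΣxy − ΣxΣy = 221361.84 − 220707.98 = 653.86
nΣx² − (Σx)² = 318393.46 − 316518.76 = 1874.7; nΣy² − (Σy)² = 162625.05 − 153899.29 = 8725.76
r = 653.86 / √(1874.7 × 8725.76) = 653.86 / 4044.5250 ≈ 0.162

0.162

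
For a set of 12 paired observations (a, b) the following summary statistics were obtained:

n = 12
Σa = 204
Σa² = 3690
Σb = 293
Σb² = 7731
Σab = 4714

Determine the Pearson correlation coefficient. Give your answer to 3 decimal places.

r = (nΣab − ΣaΣb) / √[(nΣa² − (Σa)²)(nΣb² − (Σb)²)]
Numerator: 12×4714 − 204×293 = -3204
Denominator: √[(44280 − 41616)(92772 − 85849)] = √[2664 × 6923] = 4294.5165
r = -3204 / 4294.5165 ≈ -0.746

-0.746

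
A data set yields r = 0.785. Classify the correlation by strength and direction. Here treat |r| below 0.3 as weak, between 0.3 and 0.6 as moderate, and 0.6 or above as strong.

r = 0.785 > 0 so the relationship is positive.
|r| = 0.785, which falls in the strong range.

strong positive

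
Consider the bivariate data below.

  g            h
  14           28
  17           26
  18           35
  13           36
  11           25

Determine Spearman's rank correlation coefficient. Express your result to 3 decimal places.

Rank g: 3, 4, 5, 2, 1
Rank h: 3, 2, 4, 5, 1
d = rank(g) − rank(h): 0, 2, 1, -3, 0; Σd² = 14
ρ = 1 − 6Σd² / [n(n²−1)] = 1 − 6×14 / (5×24) = 1 − 84/120 ≈ 0.300

0.300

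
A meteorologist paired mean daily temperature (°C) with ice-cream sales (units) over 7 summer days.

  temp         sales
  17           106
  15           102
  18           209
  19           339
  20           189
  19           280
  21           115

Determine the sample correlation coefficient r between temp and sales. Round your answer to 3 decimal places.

n = 7, Σx = 129, Σy = 1340, Σx² = 2401, Σy² = 307588, Σxy = 25050
nΣxy − ΣxΣy = 175350 − 172860 = 2490
nΣx² − (Σx)² = 16807 − 16641 = 166; nΣy² − (Σy)² = 2153116 − 1795600 = 357516
r = 2490 / √(166 × 357516) = 2490 / 7703.7430 ≈ 0.323

0.323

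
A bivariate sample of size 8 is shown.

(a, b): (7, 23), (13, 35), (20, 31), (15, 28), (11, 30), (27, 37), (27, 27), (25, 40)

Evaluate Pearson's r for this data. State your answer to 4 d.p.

n = 8, Σa = 145, Σb = 251, Σa² = 3047, Σb² = 8097, Σab = 4714
nΣab − ΣaΣb = 37712 − 36395 = 1317
nΣa² − (Σa)² = 24376 − 21025 = 3351; nΣb² − (Σb)² = 64776 − 63001 = 1775
r = 1317 / √(3351 × 1775) = 1317 / 2438.8573 ≈ 0.5400

0.5400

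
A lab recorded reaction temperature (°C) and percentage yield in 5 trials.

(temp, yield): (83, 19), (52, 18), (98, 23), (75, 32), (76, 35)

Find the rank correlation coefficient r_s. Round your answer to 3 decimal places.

Rank temp: 4, 1, 5, 2, 3
Rank yield: 2, 1, 3, 4, 5
d = rank(temp) − rank(yield): 2, 0, 2, -2, -2; Σd² = 16
ρ = 1 − 6Σd² / [n(n²−1)] = 1 − 6×16 / (5×24) = 1 − 96/120 ≈ 0.200

0.200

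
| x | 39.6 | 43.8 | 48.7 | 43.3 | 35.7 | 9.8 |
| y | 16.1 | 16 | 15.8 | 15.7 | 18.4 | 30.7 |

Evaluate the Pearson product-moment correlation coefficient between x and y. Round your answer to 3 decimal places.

n = 6, Σx = 220.9, Σy = 112.7, Σx² = 9103.71, Σy² = 2292.39, Σxy = 3745.37
nΣxy − ΣxΣy = 22472.22 − 24895.43 = -2423.21
nΣx² − (Σx)² = 54622.26 − 48796.81 = 5825.45; nΣy² − (Σy)² = 13754.34 − 12701.29 = 1053.05
r = -2423.21 / √(5825.45 × 1053.05) = -2423.21 / 2476.7903 ≈ -0.978

-0.978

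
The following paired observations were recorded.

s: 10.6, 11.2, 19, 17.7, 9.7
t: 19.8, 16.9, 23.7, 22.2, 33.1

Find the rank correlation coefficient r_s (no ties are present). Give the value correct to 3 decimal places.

-0.100

Rank s: 2, 3, 5, 4, 1
Rank t: 2, 1, 4, 3, 5
d = rank(s) − rank(t): 0, 2, 1, 1, -4; Σd² = 22
ρ = 1 − 6Σd² / [n(n²−1)] = 1 − 6×22 / (5×24) = 1 − 132/120 ≈ -0.100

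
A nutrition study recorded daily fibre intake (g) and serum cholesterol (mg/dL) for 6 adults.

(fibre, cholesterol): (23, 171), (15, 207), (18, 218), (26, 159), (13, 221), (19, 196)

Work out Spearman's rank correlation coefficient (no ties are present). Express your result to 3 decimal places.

Rank fibre: 5, 2, 3, 6, 1, 4
Rank cholesterol: 2, 4, 5, 1, 6, 3
d = rank(fibre) − rank(cholesterol): 3, -2, -2, 5, -5, 1; Σd² = 68
ρ = 1 − 6Σd² / [n(n²−1)] = 1 − 6×68 / (6×35) = 1 − 408/210 ≈ -0.943

-0.943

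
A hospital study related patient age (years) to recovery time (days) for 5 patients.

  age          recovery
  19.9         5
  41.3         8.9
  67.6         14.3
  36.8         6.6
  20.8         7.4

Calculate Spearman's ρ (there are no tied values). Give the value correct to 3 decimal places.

0.900

Rank age: 1, 4, 5, 3, 2
Rank recovery: 1, 4, 5, 2, 3
d = rank(age) − rank(recovery): 0, 0, 0, 1, -1; Σd² = 2
ρ = 1 − 6Σd² / [n(n²−1)] = 1 − 6×2 / (5×24) = 1 − 12/120 ≈ 0.900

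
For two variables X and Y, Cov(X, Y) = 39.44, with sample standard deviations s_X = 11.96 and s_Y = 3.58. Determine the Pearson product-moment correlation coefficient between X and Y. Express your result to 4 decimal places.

0.9211

r = Cov(X,Y) / (s_X · s_Y) = 39.44 / (11.96 × 3.58)
  = 39.44 / 42.8168 ≈ 0.9211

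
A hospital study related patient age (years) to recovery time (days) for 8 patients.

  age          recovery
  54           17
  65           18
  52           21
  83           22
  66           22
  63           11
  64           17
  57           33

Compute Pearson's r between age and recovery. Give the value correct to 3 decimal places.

-0.054

n = 8, Σx = 504, Σy = 161, Σx² = 32404, Σy² = 3521, Σxy = 10120
nΣxy − ΣxΣy = 80960 − 81144 = -184
nΣx² − (Σx)² = 259232 − 254016 = 5216; nΣy² − (Σy)² = 28168 − 25921 = 2247
r = -184 / √(5216 × 2247) = -184 / 3423.5000 ≈ -0.054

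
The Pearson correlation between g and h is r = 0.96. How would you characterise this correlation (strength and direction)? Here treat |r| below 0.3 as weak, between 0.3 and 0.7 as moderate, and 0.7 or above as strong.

r = 0.96 > 0 so the relationship is positive.
|r| = 0.96, which falls in the strong range.

strong positive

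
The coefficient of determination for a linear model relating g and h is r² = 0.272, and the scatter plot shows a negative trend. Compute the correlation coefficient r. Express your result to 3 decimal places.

-0.522

|r| = √0.272 = 0.522
The association is negative, so r = −0.522.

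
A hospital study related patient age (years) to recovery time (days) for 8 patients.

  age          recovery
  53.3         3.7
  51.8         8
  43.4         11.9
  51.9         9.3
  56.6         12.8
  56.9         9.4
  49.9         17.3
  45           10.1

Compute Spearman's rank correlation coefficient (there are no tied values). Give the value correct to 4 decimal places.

Rank age: 6, 4, 1, 5, 7, 8, 3, 2
Rank recovery: 1, 2, 6, 3, 7, 4, 8, 5
d = rank(age) − rank(recovery): 5, 2, -5, 2, 0, 4, -5, -3; Σd² = 108
ρ = 1 − 6Σd² / [n(n²−1)] = 1 − 6×108 / (8×63) = 1 − 648/504 ≈ -0.2857

-0.2857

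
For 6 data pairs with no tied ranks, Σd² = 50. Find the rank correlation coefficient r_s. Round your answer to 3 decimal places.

-0.429

ρ = 1 − 6Σd² / [n(n²−1)] = 1 − 6×50 / (6×35)
  = 1 − 300/210 = 1 − 1.4286 ≈ -0.429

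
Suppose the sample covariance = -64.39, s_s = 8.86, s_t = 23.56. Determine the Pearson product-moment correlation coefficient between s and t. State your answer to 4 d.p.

-0.3085

r = Cov(s,t) / (s_s · s_t) = -64.39 / (8.86 × 23.56)
  = -64.39 / 208.7416 ≈ -0.3085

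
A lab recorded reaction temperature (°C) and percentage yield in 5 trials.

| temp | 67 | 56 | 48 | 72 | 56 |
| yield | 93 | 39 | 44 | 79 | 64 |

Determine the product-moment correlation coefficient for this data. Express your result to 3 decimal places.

n = 5, Σx = 299, Σy = 319, Σx² = 18249, Σy² = 22443, Σxy = 19799
nΣxy − ΣxΣy = 98995 − 95381 = 3614
nΣx² − (Σx)² = 91245 − 89401 = 1844; nΣy² − (Σy)² = 112215 − 101761 = 10454
r = 3614 / √(1844 × 10454) = 3614 / 4390.5781 ≈ 0.823

0.823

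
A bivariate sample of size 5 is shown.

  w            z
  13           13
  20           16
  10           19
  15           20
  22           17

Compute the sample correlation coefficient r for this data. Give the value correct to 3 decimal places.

-0.129

n = 5, Σw = 80, Σz = 85, Σw² = 1378, Σz² = 1475, Σwz = 1353
nΣwz − ΣwΣz = 6765 − 6800 = -35
nΣw² − (Σw)² = 6890 − 6400 = 490; nΣz² − (Σz)² = 7375 − 7225 = 150
r = -35 / √(490 × 150) = -35 / 271.1088 ≈ -0.129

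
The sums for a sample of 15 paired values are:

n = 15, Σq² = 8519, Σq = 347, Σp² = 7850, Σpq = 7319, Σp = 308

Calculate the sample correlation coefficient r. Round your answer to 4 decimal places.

0.2239

r = (nΣpq − ΣpΣq) / √[(nΣp² − (Σp)²)(nΣq² − (Σq)²)]
Numerator: 15×7319 − 308×347 = 2909
Denominator: √[(117750 − 94864)(127785 − 120409)] = √[22886 × 7376] = 12992.5800
r = 2909 / 12992.5800 ≈ 0.2239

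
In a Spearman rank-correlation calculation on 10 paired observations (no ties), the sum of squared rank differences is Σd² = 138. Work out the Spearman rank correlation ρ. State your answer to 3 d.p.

0.164

ρ = 1 − 6Σd² / [n(n²−1)] = 1 − 6×138 / (10×99)
  = 1 − 828/990 = 1 − 0.8364 ≈ 0.164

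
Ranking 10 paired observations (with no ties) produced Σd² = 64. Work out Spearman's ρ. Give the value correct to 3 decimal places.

ρ = 1 − 6Σd² / [n(n²−1)] = 1 − 6×64 / (10×99)
  = 1 − 384/990 = 1 − 0.3879 ≈ 0.612

0.612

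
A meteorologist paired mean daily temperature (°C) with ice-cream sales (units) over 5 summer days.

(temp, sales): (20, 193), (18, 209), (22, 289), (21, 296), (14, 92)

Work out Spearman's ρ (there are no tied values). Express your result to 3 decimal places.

0.800

Rank temp: 3, 2, 5, 4, 1
Rank sales: 2, 3, 4, 5, 1
d = rank(temp) − rank(sales): 1, -1, 1, -1, 0; Σd² = 4
ρ = 1 − 6Σd² / [n(n²−1)] = 1 − 6×4 / (5×24) = 1 − 24/120 ≈ 0.800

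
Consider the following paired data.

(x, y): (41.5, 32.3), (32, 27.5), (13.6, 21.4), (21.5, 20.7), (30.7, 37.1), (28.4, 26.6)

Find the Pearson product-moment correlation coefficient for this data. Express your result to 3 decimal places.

0.738

n = 6, Σx = 167.7, Σy = 165.6, Σx² = 5142.51, Σy² = 4769.96, Σxy = 4850.95
nΣxy − ΣxΣy = 29105.7 − 27771.12 = 1334.58
nΣx² − (Σx)² = 30855.06 − 28123.29 = 2731.77; nΣy² − (Σy)² = 28619.76 − 27423.36 = 1196.4
r = 1334.58 / √(2731.77 × 1196.4) = 1334.58 / 1807.8412 ≈ 0.738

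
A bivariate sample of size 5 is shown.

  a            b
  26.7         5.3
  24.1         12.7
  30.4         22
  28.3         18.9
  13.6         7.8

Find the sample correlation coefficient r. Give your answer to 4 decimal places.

0.6167

n = 5, Σa = 123.1, Σb = 66.7, Σa² = 3203.71, Σb² = 1091.43, Σab = 1757.33
nΣab − ΣaΣb = 8786.65 − 8210.77 = 575.88
nΣa² − (Σa)² = 16018.55 − 15153.61 = 864.94; nΣb² − (Σb)² = 5457.15 − 4448.89 = 1008.26
r = 575.88 / √(864.94 × 1008.26) = 575.88 / 933.8546 ≈ 0.6167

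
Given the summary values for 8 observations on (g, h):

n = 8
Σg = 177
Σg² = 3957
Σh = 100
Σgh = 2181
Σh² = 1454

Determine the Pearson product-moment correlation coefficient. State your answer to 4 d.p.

r = (nΣgh − ΣgΣh) / √[(nΣg² − (Σg)²)(nΣh² − (Σh)²)]
Numerator: 8×2181 − 177×100 = -252
Denominator: √[(31656 − 31329)(11632 − 10000)] = √[327 × 1632] = 730.5231
r = -252 / 730.5231 ≈ -0.3450

-0.3450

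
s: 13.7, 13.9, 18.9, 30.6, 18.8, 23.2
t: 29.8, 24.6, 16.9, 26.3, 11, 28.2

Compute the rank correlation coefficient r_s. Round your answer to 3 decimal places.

Rank s: 1, 2, 4, 6, 3, 5
Rank t: 6, 3, 2, 4, 1, 5
d = rank(s) − rank(t): -5, -1, 2, 2, 2, 0; Σd² = 38
ρ = 1 − 6Σd² / [n(n²−1)] = 1 − 6×38 / (6×35) = 1 − 228/210 ≈ -0.086

-0.086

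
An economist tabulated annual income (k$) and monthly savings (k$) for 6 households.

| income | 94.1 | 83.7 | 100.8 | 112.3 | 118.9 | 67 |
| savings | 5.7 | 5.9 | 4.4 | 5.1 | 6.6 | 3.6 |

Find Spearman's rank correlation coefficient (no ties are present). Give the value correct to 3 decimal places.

0.486

Rank income: 3, 2, 4, 5, 6, 1
Rank savings: 4, 5, 2, 3, 6, 1
d = rank(income) − rank(savings): -1, -3, 2, 2, 0, 0; Σd² = 18
ρ = 1 − 6Σd² / [n(n²−1)] = 1 − 6×18 / (6×35) = 1 − 108/210 ≈ 0.486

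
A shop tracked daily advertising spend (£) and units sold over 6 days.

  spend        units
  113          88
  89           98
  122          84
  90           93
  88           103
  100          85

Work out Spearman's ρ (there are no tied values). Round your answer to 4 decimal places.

-0.9429

Rank spend: 5, 2, 6, 3, 1, 4
Rank units: 3, 5, 1, 4, 6, 2
d = rank(spend) − rank(units): 2, -3, 5, -1, -5, 2; Σd² = 68
ρ = 1 − 6Σd² / [n(n²−1)] = 1 − 6×68 / (6×35) = 1 − 408/210 ≈ -0.9429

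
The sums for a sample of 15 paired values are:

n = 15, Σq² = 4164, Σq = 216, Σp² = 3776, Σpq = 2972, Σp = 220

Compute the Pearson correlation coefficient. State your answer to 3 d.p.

r = (nΣpq − ΣpΣq) / √[(nΣp² − (Σp)²)(nΣq² − (Σq)²)]
Numerator: 15×2972 − 220×216 = -2940
Denominator: √[(56640 − 48400)(62460 − 46656)] = √[8240 × 15804] = 11411.6151
r = -2940 / 11411.6151 ≈ -0.258

-0.258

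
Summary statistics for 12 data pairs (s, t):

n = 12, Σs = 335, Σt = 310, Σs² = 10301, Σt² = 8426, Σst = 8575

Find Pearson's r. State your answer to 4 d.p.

r = (nΣst − ΣsΣt) / √[(nΣs² − (Σs)²)(nΣt² − (Σt)²)]
Numerator: 12×8575 − 335×310 = -950
Denominator: √[(123612 − 112225)(101112 − 96100)] = √[11387 × 5012] = 7554.5777
r = -950 / 7554.5777 ≈ -0.1258

-0.1258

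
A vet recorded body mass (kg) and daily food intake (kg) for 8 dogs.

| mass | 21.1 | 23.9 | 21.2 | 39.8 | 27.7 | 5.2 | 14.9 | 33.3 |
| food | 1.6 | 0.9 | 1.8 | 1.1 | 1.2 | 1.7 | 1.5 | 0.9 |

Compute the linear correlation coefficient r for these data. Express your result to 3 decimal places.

n = 8, Σx = 187.1, Σy = 10.7, Σx² = 5175.13, Σy² = 15.21, Σxy = 231.61
nΣxy − ΣxΣy = 1852.88 − 2001.97 = -149.09
nΣx² − (Σx)² = 41401.04 − 35006.41 = 6394.63; nΣy² − (Σy)² = 121.68 − 114.49 = 7.19
r = -149.09 / √(6394.63 × 7.19) = -149.09 / 214.4234 ≈ -0.695

-0.695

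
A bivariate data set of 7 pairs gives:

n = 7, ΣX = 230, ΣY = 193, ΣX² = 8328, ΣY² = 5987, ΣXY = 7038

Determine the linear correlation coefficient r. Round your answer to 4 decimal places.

r = (nΣXY − ΣXΣY) / √[(nΣX² − (ΣX)²)(nΣY² − (ΣY)²)]
Numerator: 7×7038 − 230×193 = 4876
Denominator: √[(58296 − 52900)(41909 − 37249)] = √[5396 × 4660] = 5014.5149
r = 4876 / 5014.5149 ≈ 0.9724

0.9724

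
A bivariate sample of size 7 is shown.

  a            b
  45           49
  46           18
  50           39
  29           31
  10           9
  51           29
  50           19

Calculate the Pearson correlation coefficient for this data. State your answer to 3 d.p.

n = 7, Σa = 281, Σb = 194, Σa² = 12683, Σb² = 6490, Σab = 8401
nΣab − ΣaΣb = 58807 − 54514 = 4293
nΣa² − (Σa)² = 88781 − 78961 = 9820; nΣb² − (Σb)² = 45430 − 37636 = 7794
r = 4293 / √(9820 × 7794) = 4293 / 8748.5473 ≈ 0.491

0.491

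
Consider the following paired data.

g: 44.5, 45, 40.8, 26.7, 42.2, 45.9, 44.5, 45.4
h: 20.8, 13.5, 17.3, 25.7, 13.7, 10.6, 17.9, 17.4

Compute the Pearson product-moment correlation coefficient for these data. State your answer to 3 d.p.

n = 8, Σg = 335, Σh = 136.9, Σg² = 14311.84, Σh² = 2497.89, Σgh = 5576.32
nΣgh − ΣgΣh = 44610.56 − 45861.5 = -1250.94
nΣg² − (Σg)² = 114494.72 − 112225 = 2269.72; nΣh² − (Σh)² = 19983.12 − 18741.61 = 1241.51
r = -1250.94 / √(2269.72 × 1241.51) = -1250.94 / 1678.6542 ≈ -0.745

-0.745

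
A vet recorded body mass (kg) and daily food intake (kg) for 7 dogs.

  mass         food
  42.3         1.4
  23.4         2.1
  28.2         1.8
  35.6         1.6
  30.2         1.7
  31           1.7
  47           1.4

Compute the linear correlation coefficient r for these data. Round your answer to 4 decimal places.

-0.9442

n = 7, Σx = 237.7, Σy = 11.7, Σx² = 8481.49, Σy² = 19.91, Σxy = 385.92
nΣxy − ΣxΣy = 2701.44 − 2781.09 = -79.65
nΣx² − (Σx)² = 59370.43 − 56501.29 = 2869.14; nΣy² − (Σy)² = 139.37 − 136.89 = 2.48
r = -79.65 / √(2869.14 × 2.48) = -79.65 / 84.3532 ≈ -0.9442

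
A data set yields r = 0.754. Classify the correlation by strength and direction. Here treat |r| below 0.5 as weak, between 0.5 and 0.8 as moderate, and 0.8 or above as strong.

r = 0.754 > 0 so the relationship is positive.
|r| = 0.754, which falls in the moderate range.

moderate positive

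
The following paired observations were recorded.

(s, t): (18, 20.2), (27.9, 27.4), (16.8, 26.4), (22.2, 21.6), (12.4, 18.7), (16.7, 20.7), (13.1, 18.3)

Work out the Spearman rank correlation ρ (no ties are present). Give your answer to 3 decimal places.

0.786

Rank s: 5, 7, 4, 6, 1, 3, 2
Rank t: 3, 7, 6, 5, 2, 4, 1
d = rank(s) − rank(t): 2, 0, -2, 1, -1, -1, 1; Σd² = 12
ρ = 1 − 6Σd² / [n(n²−1)] = 1 − 6×12 / (7×48) = 1 − 72/336 ≈ 0.786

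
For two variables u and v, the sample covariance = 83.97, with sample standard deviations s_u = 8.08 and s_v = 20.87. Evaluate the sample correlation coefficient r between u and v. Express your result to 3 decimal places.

r = Cov(u,v) / (s_u · s_v) = 83.97 / (8.08 × 20.87)
  = 83.97 / 168.6296 ≈ 0.498

0.498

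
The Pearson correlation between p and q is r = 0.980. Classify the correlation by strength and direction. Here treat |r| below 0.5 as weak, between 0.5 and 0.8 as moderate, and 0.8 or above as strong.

r = 0.980 > 0 so the relationship is positive.
|r| = 0.980, which falls in the strong range.

strong positive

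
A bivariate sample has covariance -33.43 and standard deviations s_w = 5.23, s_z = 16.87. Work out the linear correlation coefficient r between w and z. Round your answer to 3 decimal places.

r = Cov(w,z) / (s_w · s_z) = -33.43 / (5.23 × 16.87)
  = -33.43 / 88.2301 ≈ -0.379

-0.379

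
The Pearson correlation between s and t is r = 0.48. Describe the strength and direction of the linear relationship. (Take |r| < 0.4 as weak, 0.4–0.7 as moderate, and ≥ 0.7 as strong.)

moderate positive

r = 0.48 > 0 so the relationship is positive.
|r| = 0.48, which falls in the moderate range.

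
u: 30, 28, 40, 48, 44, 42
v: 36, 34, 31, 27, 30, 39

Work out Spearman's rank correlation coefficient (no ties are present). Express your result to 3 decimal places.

Rank u: 2, 1, 3, 6, 5, 4
Rank v: 5, 4, 3, 1, 2, 6
d = rank(u) − rank(v): -3, -3, 0, 5, 3, -2; Σd² = 56
ρ = 1 − 6Σd² / [n(n²−1)] = 1 − 6×56 / (6×35) = 1 − 336/210 ≈ -0.600

-0.600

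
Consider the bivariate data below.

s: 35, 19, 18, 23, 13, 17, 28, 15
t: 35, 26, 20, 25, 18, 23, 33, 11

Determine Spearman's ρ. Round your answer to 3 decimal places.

Rank s: 8, 5, 4, 6, 1, 3, 7, 2
Rank t: 8, 6, 3, 5, 2, 4, 7, 1
d = rank(s) − rank(t): 0, -1, 1, 1, -1, -1, 0, 1; Σd² = 6
ρ = 1 − 6Σd² / [n(n²−1)] = 1 − 6×6 / (8×63) = 1 − 36/504 ≈ 0.929

0.929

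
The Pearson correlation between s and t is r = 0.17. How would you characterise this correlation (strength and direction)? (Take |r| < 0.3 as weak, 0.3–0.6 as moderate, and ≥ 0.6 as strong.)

r = 0.17 > 0 so the relationship is positive.
|r| = 0.17, which falls in the weak range.

weak positive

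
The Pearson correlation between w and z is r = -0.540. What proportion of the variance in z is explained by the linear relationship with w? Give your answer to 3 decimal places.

0.292

r² = (-0.540)² = 0.292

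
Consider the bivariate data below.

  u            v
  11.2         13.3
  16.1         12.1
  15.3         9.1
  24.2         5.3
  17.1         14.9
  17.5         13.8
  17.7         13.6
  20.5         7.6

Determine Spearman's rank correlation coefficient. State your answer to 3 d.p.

Rank u: 1, 3, 2, 8, 4, 5, 6, 7
Rank v: 5, 4, 3, 1, 8, 7, 6, 2
d = rank(u) − rank(v): -4, -1, -1, 7, -4, -2, 0, 5; Σd² = 112
ρ = 1 − 6Σd² / [n(n²−1)] = 1 − 6×112 / (8×63) = 1 − 672/504 ≈ -0.333

-0.333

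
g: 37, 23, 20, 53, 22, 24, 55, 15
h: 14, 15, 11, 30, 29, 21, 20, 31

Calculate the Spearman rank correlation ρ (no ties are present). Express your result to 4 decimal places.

-0.0952

Rank g: 6, 4, 2, 7, 3, 5, 8, 1
Rank h: 2, 3, 1, 7, 6, 5, 4, 8
d = rank(g) − rank(h): 4, 1, 1, 0, -3, 0, 4, -7; Σd² = 92
ρ = 1 − 6Σd² / [n(n²−1)] = 1 − 6×92 / (8×63) = 1 − 552/504 ≈ -0.0952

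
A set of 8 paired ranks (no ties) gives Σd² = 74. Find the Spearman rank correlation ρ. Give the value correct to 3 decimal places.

0.119

ρ = 1 − 6Σd² / [n(n²−1)] = 1 − 6×74 / (8×63)
  = 1 − 444/504 = 1 − 0.8810 ≈ 0.119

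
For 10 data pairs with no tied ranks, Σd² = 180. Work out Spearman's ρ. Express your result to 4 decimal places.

-0.0909

ρ = 1 − 6Σd² / [n(n²−1)] = 1 − 6×180 / (10×99)
  = 1 − 1080/990 = 1 − 1.09091 ≈ -0.0909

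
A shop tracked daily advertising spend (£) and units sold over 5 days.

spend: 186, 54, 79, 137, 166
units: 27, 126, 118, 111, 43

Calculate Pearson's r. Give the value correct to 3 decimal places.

-0.899

n = 5, Σx = 622, Σy = 425, Σx² = 90078, Σy² = 44699, Σxy = 43493
nΣxy − ΣxΣy = 217465 − 264350 = -46885
nΣx² − (Σx)² = 450390 − 386884 = 63506; nΣy² − (Σy)² = 223495 − 180625 = 42870
r = -46885 / √(63506 × 42870) = -46885 / 52177.6027 ≈ -0.899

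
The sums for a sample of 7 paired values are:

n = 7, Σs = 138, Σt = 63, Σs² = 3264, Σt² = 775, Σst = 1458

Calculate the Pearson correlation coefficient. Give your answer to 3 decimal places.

r = (nΣst − ΣsΣt) / √[(nΣs² − (Σs)²)(nΣt² − (Σt)²)]
Numerator: 7×1458 − 138×63 = 1512
Denominator: √[(22848 − 19044)(5425 − 3969)] = √[3804 × 1456] = 2353.4281
r = 1512 / 2353.4281 ≈ 0.642

0.642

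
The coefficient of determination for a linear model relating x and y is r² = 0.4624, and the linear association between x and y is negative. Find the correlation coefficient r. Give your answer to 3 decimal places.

|r| = √0.4624 = 0.680
The association is negative, so r = −0.680.

-0.680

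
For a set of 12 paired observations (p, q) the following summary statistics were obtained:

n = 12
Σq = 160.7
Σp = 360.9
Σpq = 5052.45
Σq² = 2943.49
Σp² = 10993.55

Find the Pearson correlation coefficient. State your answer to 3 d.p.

r = (nΣpq − ΣpΣq) / √[(nΣp² − (Σp)²)(nΣq² − (Σq)²)]
Numerator: 12×5052.45 − 360.9×160.7 = 2632.77
Denominator: √[(131922.6 − 130248.81)(35321.88 − 25824.49)] = √[1673.79 × 9497.39] = 3987.0586
r = 2632.77 / 3987.0586 ≈ 0.660

0.660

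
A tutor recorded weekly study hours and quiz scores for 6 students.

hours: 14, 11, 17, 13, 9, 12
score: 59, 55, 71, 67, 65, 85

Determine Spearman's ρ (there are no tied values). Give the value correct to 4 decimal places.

Rank hours: 5, 2, 6, 4, 1, 3
Rank score: 2, 1, 5, 4, 3, 6
d = rank(hours) − rank(score): 3, 1, 1, 0, -2, -3; Σd² = 24
ρ = 1 − 6Σd² / [n(n²−1)] = 1 − 6×24 / (6×35) = 1 − 144/210 ≈ 0.3143

0.3143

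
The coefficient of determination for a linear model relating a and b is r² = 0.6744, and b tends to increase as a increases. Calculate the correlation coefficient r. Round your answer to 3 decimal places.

0.821

|r| = √0.6744 = 0.821
The association is positive, so r = 0.821.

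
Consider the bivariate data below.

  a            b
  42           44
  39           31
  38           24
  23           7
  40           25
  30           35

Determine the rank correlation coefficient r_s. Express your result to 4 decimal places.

0.6000

Rank a: 6, 4, 3, 1, 5, 2
Rank b: 6, 4, 2, 1, 3, 5
d = rank(a) − rank(b): 0, 0, 1, 0, 2, -3; Σd² = 14
ρ = 1 − 6Σd² / [n(n²−1)] = 1 − 6×14 / (6×35) = 1 − 84/210 ≈ 0.6000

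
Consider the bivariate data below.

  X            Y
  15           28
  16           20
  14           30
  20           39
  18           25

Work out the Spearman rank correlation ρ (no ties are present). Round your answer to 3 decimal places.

0.100

Rank X: 2, 3, 1, 5, 4
Rank Y: 3, 1, 4, 5, 2
d = rank(X) − rank(Y): -1, 2, -3, 0, 2; Σd² = 18
ρ = 1 − 6Σd² / [n(n²−1)] = 1 − 6×18 / (5×24) = 1 − 108/120 ≈ 0.100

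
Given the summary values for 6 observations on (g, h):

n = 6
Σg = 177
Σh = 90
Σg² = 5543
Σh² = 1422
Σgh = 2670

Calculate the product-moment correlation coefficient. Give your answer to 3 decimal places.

r = (nΣgh − ΣgΣh) / √[(nΣg² − (Σg)²)(nΣh² − (Σh)²)]
Numerator: 6×2670 − 177×90 = 90
Denominator: √[(33258 − 31329)(8532 − 8100)] = √[1929 × 432] = 912.8680
r = 90 / 912.8680 ≈ 0.099

0.099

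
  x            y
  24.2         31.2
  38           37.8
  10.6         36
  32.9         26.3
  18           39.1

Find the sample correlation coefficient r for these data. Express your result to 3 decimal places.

n = 5, Σx = 123.7, Σy = 170.4, Σx² = 3548.41, Σy² = 5918.78, Σxy = 4142.11
nΣxy − ΣxΣy = 20710.55 − 21078.48 = -367.93
nΣx² − (Σx)² = 17742.05 − 15301.69 = 2440.36; nΣy² − (Σy)² = 29593.9 − 29036.16 = 557.74
r = -367.93 / √(2440.36 × 557.74) = -367.93 / 1166.6561 ≈ -0.315

-0.315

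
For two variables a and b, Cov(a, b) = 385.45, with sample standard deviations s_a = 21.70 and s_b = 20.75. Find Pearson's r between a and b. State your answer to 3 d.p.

0.856

r = Cov(a,b) / (s_a · s_b) = 385.45 / (21.70 × 20.75)
  = 385.45 / 450.2750 ≈ 0.856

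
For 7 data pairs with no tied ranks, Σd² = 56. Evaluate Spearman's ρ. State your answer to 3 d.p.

ρ = 1 − 6Σd² / [n(n²−1)] = 1 − 6×56 / (7×48)
  = 1 − 336/336 = 1 − 1.0000 ≈ 0.000

0.000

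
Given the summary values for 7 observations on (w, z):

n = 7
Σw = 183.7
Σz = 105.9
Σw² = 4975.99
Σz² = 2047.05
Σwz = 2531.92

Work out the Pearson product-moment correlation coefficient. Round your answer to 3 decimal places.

r = (nΣwz − ΣwΣz) / √[(nΣw² − (Σw)²)(nΣz² − (Σz)²)]
Numerator: 7×2531.92 − 183.7×105.9 = -1730.39
Denominator: √[(34831.93 − 33745.69)(14329.35 − 11214.81)] = √[1086.24 × 3114.54] = 1839.3308
r = -1730.39 / 1839.3308 ≈ -0.941

-0.941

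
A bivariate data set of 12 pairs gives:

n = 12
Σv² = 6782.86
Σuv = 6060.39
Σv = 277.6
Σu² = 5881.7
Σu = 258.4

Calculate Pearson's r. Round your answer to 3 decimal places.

r = (nΣuv − ΣuΣv) / √[(nΣu² − (Σu)²)(nΣv² − (Σv)²)]
Numerator: 12×6060.39 − 258.4×277.6 = 992.84
Denominator: √[(70580.4 − 66770.56)(81394.32 − 77061.76)] = √[3809.84 × 4332.56] = 4062.8020
r = 992.84 / 4062.8020 ≈ 0.244

0.244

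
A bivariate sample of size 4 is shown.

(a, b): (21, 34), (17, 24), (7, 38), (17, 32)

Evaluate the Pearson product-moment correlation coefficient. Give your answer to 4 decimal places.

-0.4929

n = 4, Σa = 62, Σb = 128, Σa² = 1068, Σb² = 4200, Σab = 1932
nΣab − ΣaΣb = 7728 − 7936 = -208
nΣa² − (Σa)² = 4272 − 3844 = 428; nΣb² − (Σb)² = 16800 − 16384 = 416
r = -208 / √(428 × 416) = -208 / 421.9573 ≈ -0.4929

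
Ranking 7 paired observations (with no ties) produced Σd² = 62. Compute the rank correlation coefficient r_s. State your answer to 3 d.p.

ρ = 1 − 6Σd² / [n(n²−1)] = 1 − 6×62 / (7×48)
  = 1 − 372/336 = 1 − 1.1071 ≈ -0.107

-0.107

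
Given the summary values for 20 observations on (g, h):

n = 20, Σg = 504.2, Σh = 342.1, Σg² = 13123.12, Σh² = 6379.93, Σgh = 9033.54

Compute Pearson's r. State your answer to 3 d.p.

0.877

r = (nΣgh − ΣgΣh) / √[(nΣg² − (Σg)²)(nΣh² − (Σh)²)]
Numerator: 20×9033.54 − 504.2×342.1 = 8183.98
Denominator: √[(262462.4 − 254217.64)(127598.6 − 117032.41)] = √[8244.76 × 10566.19] = 9333.5792
r = 8183.98 / 9333.5792 ≈ 0.877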